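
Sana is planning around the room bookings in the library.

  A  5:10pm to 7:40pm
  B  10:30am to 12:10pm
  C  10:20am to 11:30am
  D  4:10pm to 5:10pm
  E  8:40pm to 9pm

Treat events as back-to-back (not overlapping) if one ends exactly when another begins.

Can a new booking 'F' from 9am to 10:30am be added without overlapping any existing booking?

No — it overlaps C

C: starts 10:20am before F ends 10:30am, and ends 11:30am after F starts 9am → overlap.
B: starts 10:30am at or after F ends 10:30am → clear.
D: starts 4:10pm at or after F ends 10:30am → clear.
A: starts 5:10pm at or after F ends 10:30am → clear.
E: starts 8:40pm at or after F ends 10:30am → clear.
F overlaps C.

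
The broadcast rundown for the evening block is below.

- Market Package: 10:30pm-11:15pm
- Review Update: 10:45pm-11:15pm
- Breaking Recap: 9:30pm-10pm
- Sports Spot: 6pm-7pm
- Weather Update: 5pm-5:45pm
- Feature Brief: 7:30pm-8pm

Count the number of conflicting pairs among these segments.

1

Sorted by start: Weather Update, Sports Spot, Feature Brief, Breaking Recap, Market Package, Review Update.
Sports Spot starts after Weather Update ends, so Weather Update has no further overlaps.
Feature Brief starts after Sports Spot ends, so Sports Spot has no further overlaps.
Breaking Recap starts after Feature Brief ends, so Feature Brief has no further overlaps.
Market Package starts after Breaking Recap ends, so Breaking Recap has no further overlaps.
Review Update starts before Market Package ends → Market Package and Review Update overlap.
Overlapping pairs: Market Package & Review Update — 1 in total.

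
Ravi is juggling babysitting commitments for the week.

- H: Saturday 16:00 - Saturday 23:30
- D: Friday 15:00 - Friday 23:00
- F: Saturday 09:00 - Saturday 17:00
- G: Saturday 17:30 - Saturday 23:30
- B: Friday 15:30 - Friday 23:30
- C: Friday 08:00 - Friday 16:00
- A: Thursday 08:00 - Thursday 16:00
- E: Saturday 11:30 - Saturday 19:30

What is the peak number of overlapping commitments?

3

Sweep the timeline, counting +1 at each start and −1 at each end (ends before starts at a tie):
Thursday 08:00 start A → 1
Thursday 16:00 end A → 0
Friday 08:00 start C → 1
Friday 15:00 start D → 2
Friday 15:30 start B → 3
Friday 16:00 end C → 2
Friday 23:00 end D → 1
Friday 23:30 end B → 0
Saturday 09:00 start F → 1
Saturday 11:30 start E → 2
Saturday 16:00 start H → 3
Saturday 17:00 end F → 2
Saturday 17:30 start G → 3
Saturday 19:30 end E → 2
Saturday 23:30 end G → 1
Saturday 23:30 end H → 0
Peak is 3, at Friday 15:30 (B, C, D).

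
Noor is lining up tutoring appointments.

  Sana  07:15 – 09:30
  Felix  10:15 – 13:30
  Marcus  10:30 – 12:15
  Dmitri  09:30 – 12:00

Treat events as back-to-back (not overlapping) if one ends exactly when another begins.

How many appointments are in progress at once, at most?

3

Sweep the timeline, counting +1 at each start and −1 at each end (ends before starts at a tie):
07:15 start Sana → 1
09:30 end Sana → 0
09:30 start Dmitri → 1
10:15 start Felix → 2
10:30 start Marcus → 3
12:00 end Dmitri → 2
12:15 end Marcus → 1
13:30 end Felix → 0
Peak is 3, at 10:30 (Dmitri, Felix, Marcus).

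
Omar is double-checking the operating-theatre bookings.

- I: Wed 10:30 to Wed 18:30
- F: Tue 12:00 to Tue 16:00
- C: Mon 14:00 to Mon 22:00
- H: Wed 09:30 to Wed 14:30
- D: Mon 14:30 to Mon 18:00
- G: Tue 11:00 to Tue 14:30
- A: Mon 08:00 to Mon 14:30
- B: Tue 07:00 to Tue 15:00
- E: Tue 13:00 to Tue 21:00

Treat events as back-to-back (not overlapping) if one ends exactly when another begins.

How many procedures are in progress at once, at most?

Sort all start/end points and keep a running count:
Mon 08:00 start A → 1
Mon 14:00 start C → 2
Mon 14:30 end A → 1
Mon 14:30 start D → 2
Mon 18:00 end D → 1
Mon 22:00 end C → 0
Tue 07:00 start B → 1
Tue 11:00 start G → 2
Tue 12:00 start F → 3
Tue 13:00 start E → 4
Tue 14:30 end G → 3
Tue 15:00 end B → 2
Tue 16:00 end F → 1
Tue 21:00 end E → 0
Wed 09:30 start H → 1
Wed 10:30 start I → 2
Wed 14:30 end H → 1
Wed 18:30 end I → 0
Peak is 4, at Tue 13:00 (B, E, F, G).

4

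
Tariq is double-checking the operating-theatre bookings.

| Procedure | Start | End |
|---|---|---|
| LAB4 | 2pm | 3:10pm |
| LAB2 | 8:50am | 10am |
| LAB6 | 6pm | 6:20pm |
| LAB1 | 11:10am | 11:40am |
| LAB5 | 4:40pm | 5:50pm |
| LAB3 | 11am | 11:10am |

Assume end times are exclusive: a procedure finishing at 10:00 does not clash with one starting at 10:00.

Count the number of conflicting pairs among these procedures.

Sorted by start: LAB2, LAB3, LAB1, LAB4, LAB5, LAB6.
LAB3 starts after LAB2 ends, so nothing later overlaps LAB2 either.
LAB1 starts exactly when LAB3 ends (back-to-back, no overlap), so nothing later overlaps LAB3 either.
LAB4 starts after LAB1 ends, so nothing later overlaps LAB1 either.
LAB5 starts after LAB4 ends, so nothing later overlaps LAB4 either.
LAB6 starts after LAB5 ends.
No pair overlaps.

0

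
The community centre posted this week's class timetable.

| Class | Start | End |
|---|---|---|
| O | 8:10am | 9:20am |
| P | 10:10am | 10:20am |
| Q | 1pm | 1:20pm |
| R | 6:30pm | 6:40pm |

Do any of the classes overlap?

No

Sorted by start: O, P, Q, R.
P starts after O ends, so nothing later overlaps O either.
Q starts after P ends, so nothing later overlaps P either.
R starts after Q ends.
Every pair is clear; the schedule has no overlaps.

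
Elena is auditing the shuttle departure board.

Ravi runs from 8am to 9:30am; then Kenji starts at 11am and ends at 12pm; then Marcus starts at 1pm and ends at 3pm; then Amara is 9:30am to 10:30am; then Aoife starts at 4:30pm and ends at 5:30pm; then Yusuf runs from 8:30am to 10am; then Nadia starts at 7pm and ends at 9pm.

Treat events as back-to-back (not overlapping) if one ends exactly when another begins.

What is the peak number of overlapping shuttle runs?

2

Sweep the timeline, counting +1 at each start and −1 at each end (ends before starts at a tie):
8am start Ravi → 1
8:30am start Yusuf → 2
9:30am end Ravi → 1
9:30am start Amara → 2
10am end Yusuf → 1
10:30am end Amara → 0
11am start Kenji → 1
12pm end Kenji → 0
1pm start Marcus → 1
3pm end Marcus → 0
4:30pm start Aoife → 1
5:30pm end Aoife → 0
7pm start Nadia → 1
9pm end Nadia → 0
Peak is 2, at 8:30am (Ravi, Yusuf).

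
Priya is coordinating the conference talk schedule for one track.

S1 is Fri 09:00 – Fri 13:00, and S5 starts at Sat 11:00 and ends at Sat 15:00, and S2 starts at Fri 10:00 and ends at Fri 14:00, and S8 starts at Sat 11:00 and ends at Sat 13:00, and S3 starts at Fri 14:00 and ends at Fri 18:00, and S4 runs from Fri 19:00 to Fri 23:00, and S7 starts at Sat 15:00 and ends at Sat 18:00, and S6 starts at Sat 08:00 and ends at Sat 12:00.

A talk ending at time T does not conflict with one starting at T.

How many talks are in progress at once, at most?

Sort all start/end points and keep a running count:
Fri 09:00 start S1 → 1
Fri 10:00 start S2 → 2
Fri 13:00 end S1 → 1
Fri 14:00 end S2 → 0
Fri 14:00 start S3 → 1
Fri 18:00 end S3 → 0
Fri 19:00 start S4 → 1
Fri 23:00 end S4 → 0
Sat 08:00 start S6 → 1
Sat 11:00 start S5 → 2
Sat 11:00 start S8 → 3
Sat 12:00 end S6 → 2
Sat 13:00 end S8 → 1
Sat 15:00 end S5 → 0
Sat 15:00 start S7 → 1
Sat 18:00 end S7 → 0
Peak is 3, at Sat 11:00 (S5, S6, S8).

3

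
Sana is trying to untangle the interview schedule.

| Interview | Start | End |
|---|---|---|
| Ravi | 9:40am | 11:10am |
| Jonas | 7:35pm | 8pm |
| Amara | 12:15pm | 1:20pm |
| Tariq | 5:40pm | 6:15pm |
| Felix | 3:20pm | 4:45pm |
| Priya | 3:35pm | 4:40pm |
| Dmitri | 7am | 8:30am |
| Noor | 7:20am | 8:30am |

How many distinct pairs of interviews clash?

2

Sorted by start: Dmitri, Noor, Ravi, Amara, Felix, Priya, Tariq, Jonas.
Noor starts before Dmitri ends → Dmitri and Noor overlap.
Ravi starts after Dmitri ends, so nothing later overlaps Dmitri either.
Ravi starts after Noor ends, so nothing later overlaps Noor either.
Amara starts after Ravi ends, so nothing later overlaps Ravi either.
Felix starts after Amara ends, so nothing later overlaps Amara either.
Priya starts before Felix ends → Felix and Priya overlap.
Tariq starts after Felix ends, so nothing later overlaps Felix either.
Tariq starts after Priya ends, so nothing later overlaps Priya either.
Jonas starts after Tariq ends.
Overlapping pairs: Dmitri & Noor, Felix & Priya — 2 in total.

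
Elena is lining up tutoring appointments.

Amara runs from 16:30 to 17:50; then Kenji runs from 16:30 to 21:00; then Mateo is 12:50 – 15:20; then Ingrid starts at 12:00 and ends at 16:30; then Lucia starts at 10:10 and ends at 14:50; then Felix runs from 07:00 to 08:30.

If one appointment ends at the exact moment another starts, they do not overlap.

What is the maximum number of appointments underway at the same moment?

3

Sort all start/end points and keep a running count:
07:00 start Felix → 1
08:30 end Felix → 0
10:10 start Lucia → 1
12:00 start Ingrid → 2
12:50 start Mateo → 3
14:50 end Lucia → 2
15:20 end Mateo → 1
16:30 end Ingrid → 0
16:30 start Amara → 1
16:30 start Kenji → 2
17:50 end Amara → 1
21:00 end Kenji → 0
Peak is 3, at 12:50 (Ingrid, Lucia, Mateo).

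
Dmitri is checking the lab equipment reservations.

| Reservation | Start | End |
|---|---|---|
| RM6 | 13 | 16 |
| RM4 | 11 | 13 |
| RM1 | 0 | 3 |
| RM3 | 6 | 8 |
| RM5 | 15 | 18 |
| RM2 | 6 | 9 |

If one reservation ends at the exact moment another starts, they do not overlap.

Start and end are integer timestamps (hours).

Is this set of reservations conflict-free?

Sorted by start: RM1, RM2, RM3, RM4, RM6, RM5.
RM2 starts after RM1 ends, so RM1 has no further overlaps.
RM3 starts before RM2 ends → RM2 and RM3 overlap.
That's a conflict, so the schedule is not conflict-free.

No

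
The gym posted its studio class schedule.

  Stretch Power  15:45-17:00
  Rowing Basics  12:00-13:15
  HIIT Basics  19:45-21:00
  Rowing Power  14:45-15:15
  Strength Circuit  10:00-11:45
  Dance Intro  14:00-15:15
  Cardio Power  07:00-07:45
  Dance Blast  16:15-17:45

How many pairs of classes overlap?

Two intervals overlap when each starts before the other ends.
Sorted by start: Cardio Power, Strength Circuit, Rowing Basics, Dance Intro, Rowing Power, Stretch Power, Dance Blast, HIIT Basics.
Strength Circuit starts after Cardio Power ends — done with Cardio Power.
Rowing Basics starts after Strength Circuit ends — done with Strength Circuit.
Dance Intro starts after Rowing Basics ends — done with Rowing Basics.
Rowing Power starts before Dance Intro ends → Dance Intro and Rowing Power overlap.
Stretch Power starts after Dance Intro ends — done with Dance Intro.
Stretch Power starts after Rowing Power ends — done with Rowing Power.
Dance Blast starts before Stretch Power ends → Stretch Power and Dance Blast overlap.
HIIT Basics starts after Stretch Power ends.
HIIT Basics starts after Dance Blast ends.
Overlapping pairs: Dance Blast & Stretch Power, Dance Intro & Rowing Power — 2 in total.

2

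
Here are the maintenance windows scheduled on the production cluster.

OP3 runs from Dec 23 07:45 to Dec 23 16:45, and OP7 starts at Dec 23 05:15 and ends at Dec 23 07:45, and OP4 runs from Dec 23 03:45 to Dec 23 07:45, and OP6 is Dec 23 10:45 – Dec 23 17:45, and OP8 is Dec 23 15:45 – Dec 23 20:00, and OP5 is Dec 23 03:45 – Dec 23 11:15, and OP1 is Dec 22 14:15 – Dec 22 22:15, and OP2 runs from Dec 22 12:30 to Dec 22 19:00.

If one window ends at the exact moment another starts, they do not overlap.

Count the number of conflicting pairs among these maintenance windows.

9

Check each pair: they overlap iff neither finishes before the other starts.
Sorted by start: OP2, OP1, OP4, OP5, OP7, OP3, OP6, OP8.
OP1 starts before OP2 ends → OP2 and OP1 overlap.
OP4 starts after OP2 ends, so OP2 has no further overlaps.
OP4 starts after OP1 ends, so OP1 has no further overlaps.
OP5 starts before OP4 ends → OP4 and OP5 overlap.
OP7 starts before OP4 ends → OP4 and OP7 overlap.
OP3 starts exactly when OP4 ends (back-to-back, no overlap), so OP4 has no further overlaps.
OP7 starts before OP5 ends → OP5 and OP7 overlap.
OP3 starts before OP5 ends → OP5 and OP3 overlap.
OP6 starts before OP5 ends → OP5 and OP6 overlap.
OP8 starts after OP5 ends.
OP3 starts exactly when OP7 ends (back-to-back, no overlap), so OP7 has no further overlaps.
OP6 starts before OP3 ends → OP3 and OP6 overlap.
OP8 starts before OP3 ends → OP3 and OP8 overlap.
OP8 starts before OP6 ends → OP6 and OP8 overlap.
Overlapping pairs: OP1 & OP2, OP3 & OP5, OP3 & OP6, OP3 & OP8, OP4 & OP5, OP4 & OP7, OP5 & OP6, OP5 & OP7, OP6 & OP8 — 9 in total.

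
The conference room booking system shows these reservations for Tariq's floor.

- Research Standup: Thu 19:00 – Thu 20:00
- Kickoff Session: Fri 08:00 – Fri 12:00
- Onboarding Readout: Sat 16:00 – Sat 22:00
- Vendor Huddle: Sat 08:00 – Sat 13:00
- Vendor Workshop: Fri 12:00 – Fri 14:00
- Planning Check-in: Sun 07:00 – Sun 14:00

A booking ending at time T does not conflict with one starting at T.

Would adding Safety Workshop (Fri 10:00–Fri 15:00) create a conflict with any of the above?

Research Standup: ends Thu 20:00 at or before Safety Workshop starts Fri 10:00 → clear.
Kickoff Session: starts Fri 08:00 before Safety Workshop ends Fri 15:00, and ends Fri 12:00 after Safety Workshop starts Fri 10:00 → overlap.
Vendor Workshop: starts Fri 12:00 before Safety Workshop ends Fri 15:00, and ends Fri 14:00 after Safety Workshop starts Fri 10:00 → overlap.
Vendor Huddle: starts Sat 08:00 at or after Safety Workshop ends Fri 15:00 → clear.
Onboarding Readout: starts Sat 16:00 at or after Safety Workshop ends Fri 15:00 → clear.
Planning Check-in: starts Sun 07:00 at or after Safety Workshop ends Fri 15:00 → clear.
Safety Workshop overlaps Vendor Workshop, Kickoff Session.

Yes — it overlaps Kickoff Session, Vendor Workshop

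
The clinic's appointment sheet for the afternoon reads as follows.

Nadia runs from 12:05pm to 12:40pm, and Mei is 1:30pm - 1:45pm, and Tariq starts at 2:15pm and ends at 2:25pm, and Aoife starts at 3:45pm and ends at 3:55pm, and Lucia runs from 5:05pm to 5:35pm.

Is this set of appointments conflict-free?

Yes

Sorted by start: Nadia, Mei, Tariq, Aoife, Lucia.
Mei starts after Nadia ends, so Nadia has no further overlaps.
Tariq starts after Mei ends, so Mei has no further overlaps.
Aoife starts after Tariq ends, so Tariq has no further overlaps.
Lucia starts after Aoife ends.
Every pair is clear; the schedule has no overlaps.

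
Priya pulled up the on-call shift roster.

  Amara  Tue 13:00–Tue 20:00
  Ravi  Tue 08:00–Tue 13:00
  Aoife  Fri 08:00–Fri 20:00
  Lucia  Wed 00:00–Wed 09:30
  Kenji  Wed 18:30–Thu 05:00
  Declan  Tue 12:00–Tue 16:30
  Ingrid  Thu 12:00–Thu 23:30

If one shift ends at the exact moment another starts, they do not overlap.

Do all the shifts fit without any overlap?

No

Sorted by start: Ravi, Declan, Amara, Lucia, Kenji, Ingrid, Aoife.
Declan starts before Ravi ends → Ravi and Declan overlap.
That's a conflict, so the schedule is not conflict-free.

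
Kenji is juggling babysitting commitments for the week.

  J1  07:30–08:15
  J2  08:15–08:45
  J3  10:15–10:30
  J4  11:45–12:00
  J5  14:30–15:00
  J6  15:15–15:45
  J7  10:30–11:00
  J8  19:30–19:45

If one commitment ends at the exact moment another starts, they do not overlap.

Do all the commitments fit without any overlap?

Yes

Two intervals overlap when each starts before the other ends.
Sorted by start: J1, J2, J3, J7, J4, J5, J6, J8.
J2 starts exactly when J1 ends (back-to-back, no overlap); J1 is clear from here.
J3 starts after J2 ends; J2 is clear from here.
J7 starts exactly when J3 ends (back-to-back, no overlap); J3 is clear from here.
J4 starts after J7 ends; J7 is clear from here.
J5 starts after J4 ends; J4 is clear from here.
J6 starts after J5 ends; J5 is clear from here.
J8 starts after J6 ends.
Every pair is clear; the schedule has no overlaps.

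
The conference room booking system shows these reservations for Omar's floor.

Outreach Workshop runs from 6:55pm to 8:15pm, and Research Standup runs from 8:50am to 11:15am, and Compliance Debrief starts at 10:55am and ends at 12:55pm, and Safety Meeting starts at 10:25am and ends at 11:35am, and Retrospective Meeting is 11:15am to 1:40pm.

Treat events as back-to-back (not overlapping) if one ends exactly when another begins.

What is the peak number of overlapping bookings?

3

Sweep the timeline, counting +1 at each start and −1 at each end (ends before starts at a tie):
8:50am start Research Standup → 1
10:25am start Safety Meeting → 2
10:55am start Compliance Debrief → 3
11:15am end Research Standup → 2
11:15am start Retrospective Meeting → 3
11:35am end Safety Meeting → 2
12:55pm end Compliance Debrief → 1
1:40pm end Retrospective Meeting → 0
6:55pm start Outreach Workshop → 1
8:15pm end Outreach Workshop → 0
Peak is 3, at 10:55am (Compliance Debrief, Research Standup, Safety Meeting).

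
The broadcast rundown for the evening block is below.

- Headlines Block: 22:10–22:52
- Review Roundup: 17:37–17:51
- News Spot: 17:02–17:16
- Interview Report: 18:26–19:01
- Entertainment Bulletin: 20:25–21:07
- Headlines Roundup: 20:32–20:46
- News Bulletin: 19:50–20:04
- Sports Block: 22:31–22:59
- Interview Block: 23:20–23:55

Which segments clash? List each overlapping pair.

Entertainment Bulletin & Headlines Roundup, Headlines Block & Sports Block

Two intervals overlap when each starts before the other ends.
Sorted by start: News Spot, Review Roundup, Interview Report, News Bulletin, Entertainment Bulletin, Headlines Roundup, Headlines Block, Sports Block, Interview Block.
Review Roundup starts after News Spot ends, so nothing later overlaps News Spot either.
Interview Report starts after Review Roundup ends, so nothing later overlaps Review Roundup either.
News Bulletin starts after Interview Report ends, so nothing later overlaps Interview Report either.
Entertainment Bulletin starts after News Bulletin ends, so nothing later overlaps News Bulletin either.
Headlines Roundup starts before Entertainment Bulletin ends → Entertainment Bulletin and Headlines Roundup overlap.
Headlines Block starts after Entertainment Bulletin ends, so nothing later overlaps Entertainment Bulletin either.
Headlines Block starts after Headlines Roundup ends, so nothing later overlaps Headlines Roundup either.
Sports Block starts before Headlines Block ends → Headlines Block and Sports Block overlap.
Interview Block starts after Headlines Block ends.
Interview Block starts after Sports Block ends.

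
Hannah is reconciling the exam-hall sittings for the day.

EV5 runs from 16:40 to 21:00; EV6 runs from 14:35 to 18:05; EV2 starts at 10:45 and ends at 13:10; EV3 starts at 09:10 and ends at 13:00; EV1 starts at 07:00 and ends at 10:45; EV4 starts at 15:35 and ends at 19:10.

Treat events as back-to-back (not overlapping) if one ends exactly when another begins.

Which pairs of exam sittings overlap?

EV1 & EV3, EV2 & EV3, EV4 & EV5, EV4 & EV6, EV5 & EV6

Two intervals overlap when each starts before the other ends.
Sorted by start: EV1, EV3, EV2, EV6, EV4, EV5.
EV3 starts before EV1 ends → EV1 and EV3 overlap.
EV2 starts exactly when EV1 ends (back-to-back, no overlap) — done with EV1.
EV2 starts before EV3 ends → EV3 and EV2 overlap.
EV6 starts after EV3 ends — done with EV3.
EV6 starts after EV2 ends — done with EV2.
EV4 starts before EV6 ends → EV6 and EV4 overlap.
EV5 starts before EV6 ends → EV6 and EV5 overlap.
EV5 starts before EV4 ends → EV4 and EV5 overlap.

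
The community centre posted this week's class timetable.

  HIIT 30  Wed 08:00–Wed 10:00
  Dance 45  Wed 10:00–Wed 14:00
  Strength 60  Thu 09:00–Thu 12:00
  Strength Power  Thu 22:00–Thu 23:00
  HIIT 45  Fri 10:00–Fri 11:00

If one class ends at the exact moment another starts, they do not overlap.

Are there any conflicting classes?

Sorted by start: HIIT 30, Dance 45, Strength 60, Strength Power, HIIT 45.
Dance 45 starts exactly when HIIT 30 ends (back-to-back, no overlap), so HIIT 30 has no further overlaps.
Strength 60 starts after Dance 45 ends, so Dance 45 has no further overlaps.
Strength Power starts after Strength 60 ends, so Strength 60 has no further overlaps.
HIIT 45 starts after Strength Power ends.
Every pair is clear; the schedule has no overlaps.

No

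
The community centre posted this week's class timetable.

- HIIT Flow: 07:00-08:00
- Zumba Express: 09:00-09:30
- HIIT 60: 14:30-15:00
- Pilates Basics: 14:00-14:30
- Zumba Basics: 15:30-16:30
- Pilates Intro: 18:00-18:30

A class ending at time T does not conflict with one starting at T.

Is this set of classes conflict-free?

Yes

Check each pair: they overlap iff neither finishes before the other starts.
Sorted by start: HIIT Flow, Zumba Express, Pilates Basics, HIIT 60, Zumba Basics, Pilates Intro.
Zumba Express starts after HIIT Flow ends — done with HIIT Flow.
Pilates Basics starts after Zumba Express ends — done with Zumba Express.
HIIT 60 starts exactly when Pilates Basics ends (back-to-back, no overlap) — done with Pilates Basics.
Zumba Basics starts after HIIT 60 ends — done with HIIT 60.
Pilates Intro starts after Zumba Basics ends.
Every pair is clear; the schedule has no overlaps.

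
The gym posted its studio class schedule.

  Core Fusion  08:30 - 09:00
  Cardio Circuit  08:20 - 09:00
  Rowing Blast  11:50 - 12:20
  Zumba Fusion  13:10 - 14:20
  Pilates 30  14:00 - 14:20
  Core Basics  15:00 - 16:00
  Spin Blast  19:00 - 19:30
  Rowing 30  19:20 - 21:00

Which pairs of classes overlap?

Sorted by start: Cardio Circuit, Core Fusion, Rowing Blast, Zumba Fusion, Pilates 30, Core Basics, Spin Blast, Rowing 30.
Core Fusion starts before Cardio Circuit ends → Cardio Circuit and Core Fusion overlap.
Rowing Blast starts after Cardio Circuit ends; Cardio Circuit is clear from here.
Rowing Blast starts after Core Fusion ends; Core Fusion is clear from here.
Zumba Fusion starts after Rowing Blast ends; Rowing Blast is clear from here.
Pilates 30 starts before Zumba Fusion ends → Zumba Fusion and Pilates 30 overlap.
Core Basics starts after Zumba Fusion ends; Zumba Fusion is clear from here.
Core Basics starts after Pilates 30 ends; Pilates 30 is clear from here.
Spin Blast starts after Core Basics ends; Core Basics is clear from here.
Rowing 30 starts before Spin Blast ends → Spin Blast and Rowing 30 overlap.

Cardio Circuit & Core Fusion, Pilates 30 & Zumba Fusion, Rowing 30 & Spin Blast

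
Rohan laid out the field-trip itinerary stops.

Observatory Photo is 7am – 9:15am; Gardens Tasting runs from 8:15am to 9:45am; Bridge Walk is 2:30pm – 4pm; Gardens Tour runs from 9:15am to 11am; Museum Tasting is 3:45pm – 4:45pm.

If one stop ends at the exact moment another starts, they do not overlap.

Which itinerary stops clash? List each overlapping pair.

Bridge Walk & Museum Tasting, Gardens Tasting & Gardens Tour, Gardens Tasting & Observatory Photo

Sorted by start: Observatory Photo, Gardens Tasting, Gardens Tour, Bridge Walk, Museum Tasting.
Gardens Tasting starts before Observatory Photo ends → Observatory Photo and Gardens Tasting overlap.
Gardens Tour starts exactly when Observatory Photo ends (back-to-back, no overlap), so Observatory Photo has no further overlaps.
Gardens Tour starts before Gardens Tasting ends → Gardens Tasting and Gardens Tour overlap.
Bridge Walk starts after Gardens Tasting ends, so Gardens Tasting has no further overlaps.
Bridge Walk starts after Gardens Tour ends, so Gardens Tour has no further overlaps.
Museum Tasting starts before Bridge Walk ends → Bridge Walk and Museum Tasting overlap.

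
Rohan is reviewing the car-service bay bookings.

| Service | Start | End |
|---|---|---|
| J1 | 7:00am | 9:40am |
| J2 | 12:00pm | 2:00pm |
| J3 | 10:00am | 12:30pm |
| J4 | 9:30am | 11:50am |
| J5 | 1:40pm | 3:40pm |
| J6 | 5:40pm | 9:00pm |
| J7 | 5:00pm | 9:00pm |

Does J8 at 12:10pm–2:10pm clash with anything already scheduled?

J1: ends 9:40am at or before J8 starts 12:10pm → clear.
J4: ends 11:50am at or before J8 starts 12:10pm → clear.
J3: starts 10:00am before J8 ends 2:10pm, and ends 12:30pm after J8 starts 12:10pm → overlap.
J2: starts 12:00pm before J8 ends 2:10pm, and ends 2:00pm after J8 starts 12:10pm → overlap.
J5: starts 1:40pm before J8 ends 2:10pm, and ends 3:40pm after J8 starts 12:10pm → overlap.
J7: starts 5:00pm at or after J8 ends 2:10pm → clear.
J6: starts 5:40pm at or after J8 ends 2:10pm → clear.
J8 overlaps J2, J3, J5.

Yes — it overlaps J2, J3, J5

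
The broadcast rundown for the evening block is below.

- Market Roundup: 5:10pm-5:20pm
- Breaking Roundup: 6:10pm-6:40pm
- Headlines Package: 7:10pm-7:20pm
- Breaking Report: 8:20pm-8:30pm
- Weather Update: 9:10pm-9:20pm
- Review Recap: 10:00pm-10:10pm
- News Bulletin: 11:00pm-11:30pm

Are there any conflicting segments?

Check each pair: they overlap iff neither finishes before the other starts.
Sorted by start: Market Roundup, Breaking Roundup, Headlines Package, Breaking Report, Weather Update, Review Recap, News Bulletin.
Breaking Roundup starts after Market Roundup ends — done with Market Roundup.
Headlines Package starts after Breaking Roundup ends — done with Breaking Roundup.
Breaking Report starts after Headlines Package ends — done with Headlines Package.
Weather Update starts after Breaking Report ends — done with Breaking Report.
Review Recap starts after Weather Update ends — done with Weather Update.
News Bulletin starts after Review Recap ends.
Every pair is clear; the schedule has no overlaps.

No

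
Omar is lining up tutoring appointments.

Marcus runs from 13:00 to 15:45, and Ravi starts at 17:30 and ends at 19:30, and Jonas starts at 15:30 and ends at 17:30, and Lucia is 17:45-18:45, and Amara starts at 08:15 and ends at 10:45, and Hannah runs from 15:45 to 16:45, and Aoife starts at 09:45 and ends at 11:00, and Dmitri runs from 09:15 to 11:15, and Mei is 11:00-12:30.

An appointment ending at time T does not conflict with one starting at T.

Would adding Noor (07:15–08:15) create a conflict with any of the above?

No — it doesn't clash with anything

Amara: starts 08:15 at or after Noor ends 08:15 → clear.
Dmitri: starts 09:15 at or after Noor ends 08:15 → clear.
Aoife: starts 09:45 at or after Noor ends 08:15 → clear.
Mei: starts 11:00 at or after Noor ends 08:15 → clear.
Marcus: starts 13:00 at or after Noor ends 08:15 → clear.
Jonas: starts 15:30 at or after Noor ends 08:15 → clear.
Hannah: starts 15:45 at or after Noor ends 08:15 → clear.
Ravi: starts 17:30 at or after Noor ends 08:15 → clear.
Lucia: starts 17:45 at or after Noor ends 08:15 → clear.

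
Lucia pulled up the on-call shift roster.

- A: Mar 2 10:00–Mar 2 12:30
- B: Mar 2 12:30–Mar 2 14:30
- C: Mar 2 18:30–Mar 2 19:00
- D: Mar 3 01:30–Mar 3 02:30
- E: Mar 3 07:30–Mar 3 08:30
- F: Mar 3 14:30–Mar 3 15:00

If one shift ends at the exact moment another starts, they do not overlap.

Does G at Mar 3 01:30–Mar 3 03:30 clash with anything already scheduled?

A: ends Mar 2 12:30 at or before G starts Mar 3 01:30 → clear.
B: ends Mar 2 14:30 at or before G starts Mar 3 01:30 → clear.
C: ends Mar 2 19:00 at or before G starts Mar 3 01:30 → clear.
D: starts Mar 3 01:30 before G ends Mar 3 03:30, and ends Mar 3 02:30 after G starts Mar 3 01:30 → overlap.
E: starts Mar 3 07:30 at or after G ends Mar 3 03:30 → clear.
F: starts Mar 3 14:30 at or after G ends Mar 3 03:30 → clear.
G overlaps D.

Yes — it overlaps D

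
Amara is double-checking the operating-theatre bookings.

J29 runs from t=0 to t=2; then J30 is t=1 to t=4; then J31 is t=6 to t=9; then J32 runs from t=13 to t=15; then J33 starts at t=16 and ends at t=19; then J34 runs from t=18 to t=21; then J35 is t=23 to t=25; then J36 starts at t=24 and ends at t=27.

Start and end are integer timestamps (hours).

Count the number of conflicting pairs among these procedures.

3

Sorted by start: J29, J30, J31, J32, J33, J34, J35, J36.
J30 starts before J29 ends → J29 and J30 overlap.
J31 starts after J29 ends; J29 is clear from here.
J31 starts after J30 ends; J30 is clear from here.
J32 starts after J31 ends; J31 is clear from here.
J33 starts after J32 ends; J32 is clear from here.
J34 starts before J33 ends → J33 and J34 overlap.
J35 starts after J33 ends; J33 is clear from here.
J35 starts after J34 ends; J34 is clear from here.
J36 starts before J35 ends → J35 and J36 overlap.
Overlapping pairs: J29 & J30, J33 & J34, J35 & J36 — 3 in total.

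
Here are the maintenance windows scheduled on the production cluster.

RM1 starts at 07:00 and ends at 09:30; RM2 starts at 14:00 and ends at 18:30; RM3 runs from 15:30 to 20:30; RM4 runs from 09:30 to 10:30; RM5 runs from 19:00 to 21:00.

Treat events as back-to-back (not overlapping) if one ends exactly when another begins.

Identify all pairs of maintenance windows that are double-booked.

Sorted by start: RM1, RM4, RM2, RM3, RM5.
RM4 starts exactly when RM1 ends (back-to-back, no overlap), so nothing later overlaps RM1 either.
RM2 starts after RM4 ends, so nothing later overlaps RM4 either.
RM3 starts before RM2 ends → RM2 and RM3 overlap.
RM5 starts after RM2 ends.
RM5 starts before RM3 ends → RM3 and RM5 overlap.

RM2 & RM3, RM3 & RM5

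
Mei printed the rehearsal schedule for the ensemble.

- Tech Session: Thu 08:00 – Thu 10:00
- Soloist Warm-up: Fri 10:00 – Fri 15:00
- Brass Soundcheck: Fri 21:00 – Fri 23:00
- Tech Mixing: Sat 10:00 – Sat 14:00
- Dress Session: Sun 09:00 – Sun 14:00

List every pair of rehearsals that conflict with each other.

none

Sorted by start: Tech Session, Soloist Warm-up, Brass Soundcheck, Tech Mixing, Dress Session.
Soloist Warm-up starts after Tech Session ends, so nothing later overlaps Tech Session either.
Brass Soundcheck starts after Soloist Warm-up ends, so nothing later overlaps Soloist Warm-up either.
Tech Mixing starts after Brass Soundcheck ends, so nothing later overlaps Brass Soundcheck either.
Dress Session starts after Tech Mixing ends.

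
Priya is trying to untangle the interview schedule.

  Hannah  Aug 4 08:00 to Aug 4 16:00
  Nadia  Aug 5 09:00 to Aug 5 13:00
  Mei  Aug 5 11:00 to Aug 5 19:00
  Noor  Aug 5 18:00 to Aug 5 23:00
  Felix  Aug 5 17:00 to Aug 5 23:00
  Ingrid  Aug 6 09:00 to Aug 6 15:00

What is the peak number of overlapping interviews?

Sweep the timeline, counting +1 at each start and −1 at each end (ends before starts at a tie):
Aug 4 08:00 start Hannah → 1
Aug 4 16:00 end Hannah → 0
Aug 5 09:00 start Nadia → 1
Aug 5 11:00 start Mei → 2
Aug 5 13:00 end Nadia → 1
Aug 5 17:00 start Felix → 2
Aug 5 18:00 start Noor → 3
Aug 5 19:00 end Mei → 2
Aug 5 23:00 end Felix → 1
Aug 5 23:00 end Noor → 0
Aug 6 09:00 start Ingrid → 1
Aug 6 15:00 end Ingrid → 0
Peak is 3, at Aug 5 18:00 (Felix, Mei, Noor).

3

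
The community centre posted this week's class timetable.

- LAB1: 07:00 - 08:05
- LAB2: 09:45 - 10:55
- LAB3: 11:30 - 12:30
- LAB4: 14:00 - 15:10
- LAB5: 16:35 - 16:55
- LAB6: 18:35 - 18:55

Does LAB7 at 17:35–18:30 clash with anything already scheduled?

No — it doesn't clash with anything

LAB1: ends 08:05 at or before LAB7 starts 17:35 → clear.
LAB2: ends 10:55 at or before LAB7 starts 17:35 → clear.
LAB3: ends 12:30 at or before LAB7 starts 17:35 → clear.
LAB4: ends 15:10 at or before LAB7 starts 17:35 → clear.
LAB5: ends 16:55 at or before LAB7 starts 17:35 → clear.
LAB6: starts 18:35 at or after LAB7 ends 18:30 → clear.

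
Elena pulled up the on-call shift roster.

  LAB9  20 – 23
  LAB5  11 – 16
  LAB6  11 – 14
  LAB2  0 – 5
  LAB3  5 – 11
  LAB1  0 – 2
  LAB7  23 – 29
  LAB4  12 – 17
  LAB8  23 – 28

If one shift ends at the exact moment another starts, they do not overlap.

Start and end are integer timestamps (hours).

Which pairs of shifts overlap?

Two intervals overlap when each starts before the other ends.
Sorted by start: LAB1, LAB2, LAB3, LAB5, LAB6, LAB4, LAB9, LAB7, LAB8.
LAB2 starts before LAB1 ends → LAB1 and LAB2 overlap.
LAB3 starts after LAB1 ends, so LAB1 has no further overlaps.
LAB3 starts exactly when LAB2 ends (back-to-back, no overlap), so LAB2 has no further overlaps.
LAB5 starts exactly when LAB3 ends (back-to-back, no overlap), so LAB3 has no further overlaps.
LAB6 starts before LAB5 ends → LAB5 and LAB6 overlap.
LAB4 starts before LAB5 ends → LAB5 and LAB4 overlap.
LAB9 starts after LAB5 ends, so LAB5 has no further overlaps.
LAB4 starts before LAB6 ends → LAB6 and LAB4 overlap.
LAB9 starts after LAB6 ends, so LAB6 has no further overlaps.
LAB9 starts after LAB4 ends, so LAB4 has no further overlaps.
LAB7 starts exactly when LAB9 ends (back-to-back, no overlap), so LAB9 has no further overlaps.
LAB8 starts before LAB7 ends → LAB7 and LAB8 overlap.

LAB1 & LAB2, LAB4 & LAB5, LAB4 & LAB6, LAB5 & LAB6, LAB7 & LAB8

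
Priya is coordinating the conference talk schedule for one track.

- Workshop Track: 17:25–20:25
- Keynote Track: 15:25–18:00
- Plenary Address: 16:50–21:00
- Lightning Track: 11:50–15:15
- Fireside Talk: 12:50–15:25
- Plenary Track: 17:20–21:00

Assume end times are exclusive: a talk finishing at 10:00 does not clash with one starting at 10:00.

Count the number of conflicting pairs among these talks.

7

Check each pair: they overlap iff neither finishes before the other starts.
Sorted by start: Lightning Track, Fireside Talk, Keynote Track, Plenary Address, Plenary Track, Workshop Track.
Fireside Talk starts before Lightning Track ends → Lightning Track and Fireside Talk overlap.
Keynote Track starts after Lightning Track ends; Lightning Track is clear from here.
Keynote Track starts exactly when Fireside Talk ends (back-to-back, no overlap); Fireside Talk is clear from here.
Plenary Address starts before Keynote Track ends → Keynote Track and Plenary Address overlap.
Plenary Track starts before Keynote Track ends → Keynote Track and Plenary Track overlap.
Workshop Track starts before Keynote Track ends → Keynote Track and Workshop Track overlap.
Plenary Track starts before Plenary Address ends → Plenary Address and Plenary Track overlap.
Workshop Track starts before Plenary Address ends → Plenary Address and Workshop Track overlap.
Workshop Track starts before Plenary Track ends → Plenary Track and Workshop Track overlap.
Overlapping pairs: Fireside Talk & Lightning Track, Keynote Track & Plenary Address, Keynote Track & Plenary Track, Keynote Track & Workshop Track, Plenary Address & Plenary Track, Plenary Address & Workshop Track, Plenary Track & Workshop Track — 7 in total.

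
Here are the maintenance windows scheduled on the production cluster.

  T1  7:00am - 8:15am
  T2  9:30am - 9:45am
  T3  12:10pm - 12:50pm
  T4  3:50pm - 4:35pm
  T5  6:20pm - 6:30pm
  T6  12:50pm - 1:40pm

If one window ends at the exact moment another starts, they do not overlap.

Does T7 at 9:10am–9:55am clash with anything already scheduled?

T1: ends 8:15am at or before T7 starts 9:10am → clear.
T2: starts 9:30am before T7 ends 9:55am, and ends 9:45am after T7 starts 9:10am → overlap.
T3: starts 12:10pm at or after T7 ends 9:55am → clear.
T6: starts 12:50pm at or after T7 ends 9:55am → clear.
T4: starts 3:50pm at or after T7 ends 9:55am → clear.
T5: starts 6:20pm at or after T7 ends 9:55am → clear.
T7 overlaps T2.

Yes — it overlaps T2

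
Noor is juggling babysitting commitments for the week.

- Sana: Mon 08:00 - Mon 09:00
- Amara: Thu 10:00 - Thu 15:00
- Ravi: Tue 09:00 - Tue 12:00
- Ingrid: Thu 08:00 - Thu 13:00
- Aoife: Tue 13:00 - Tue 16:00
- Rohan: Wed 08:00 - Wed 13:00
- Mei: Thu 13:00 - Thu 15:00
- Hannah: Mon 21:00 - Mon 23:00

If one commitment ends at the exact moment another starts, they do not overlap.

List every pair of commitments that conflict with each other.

Amara & Ingrid, Amara & Mei

Sorted by start: Sana, Hannah, Ravi, Aoife, Rohan, Ingrid, Amara, Mei.
Hannah starts after Sana ends — done with Sana.
Ravi starts after Hannah ends — done with Hannah.
Aoife starts after Ravi ends — done with Ravi.
Rohan starts after Aoife ends — done with Aoife.
Ingrid starts after Rohan ends — done with Rohan.
Amara starts before Ingrid ends → Ingrid and Amara overlap.
Mei starts exactly when Ingrid ends (back-to-back, no overlap).
Mei starts before Amara ends → Amara and Mei overlap.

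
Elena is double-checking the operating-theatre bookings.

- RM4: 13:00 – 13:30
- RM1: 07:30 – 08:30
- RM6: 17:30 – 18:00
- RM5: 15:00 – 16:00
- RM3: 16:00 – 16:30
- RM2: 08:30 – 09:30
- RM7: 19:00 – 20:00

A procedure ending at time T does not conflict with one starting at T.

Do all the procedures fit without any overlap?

Yes

Sorted by start: RM1, RM2, RM4, RM5, RM3, RM6, RM7.
RM2 starts exactly when RM1 ends (back-to-back, no overlap), so nothing later overlaps RM1 either.
RM4 starts after RM2 ends, so nothing later overlaps RM2 either.
RM5 starts after RM4 ends, so nothing later overlaps RM4 either.
RM3 starts exactly when RM5 ends (back-to-back, no overlap), so nothing later overlaps RM5 either.
RM6 starts after RM3 ends, so nothing later overlaps RM3 either.
RM7 starts after RM6 ends.
Every pair is clear; the schedule has no overlaps.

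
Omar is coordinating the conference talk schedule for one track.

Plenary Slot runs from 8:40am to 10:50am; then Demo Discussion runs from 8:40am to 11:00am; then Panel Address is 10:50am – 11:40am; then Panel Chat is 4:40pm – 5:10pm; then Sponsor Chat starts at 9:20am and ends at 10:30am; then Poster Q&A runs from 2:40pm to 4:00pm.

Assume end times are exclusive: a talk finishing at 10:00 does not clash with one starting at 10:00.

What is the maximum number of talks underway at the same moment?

3

Walk through starts and ends in time order (an end at T is processed before a start at T):
8:40am start Demo Discussion → 1
8:40am start Plenary Slot → 2
9:20am start Sponsor Chat → 3
10:30am end Sponsor Chat → 2
10:50am end Plenary Slot → 1
10:50am start Panel Address → 2
11:00am end Demo Discussion → 1
11:40am end Panel Address → 0
2:40pm start Poster Q&A → 1
4:00pm end Poster Q&A → 0
4:40pm start Panel Chat → 1
5:10pm end Panel Chat → 0
Peak is 3, at 9:20am (Demo Discussion, Plenary Slot, Sponsor Chat).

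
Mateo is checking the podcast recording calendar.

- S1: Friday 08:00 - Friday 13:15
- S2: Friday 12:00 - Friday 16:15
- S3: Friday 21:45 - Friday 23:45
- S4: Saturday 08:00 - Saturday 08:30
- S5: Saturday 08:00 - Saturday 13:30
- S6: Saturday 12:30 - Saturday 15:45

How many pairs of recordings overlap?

3

Two intervals overlap when each starts before the other ends.
Sorted by start: S1, S2, S3, S4, S5, S6.
S2 starts before S1 ends → S1 and S2 overlap.
S3 starts after S1 ends, so S1 has no further overlaps.
S3 starts after S2 ends, so S2 has no further overlaps.
S4 starts after S3 ends, so S3 has no further overlaps.
S5 starts before S4 ends → S4 and S5 overlap.
S6 starts after S4 ends.
S6 starts before S5 ends → S5 and S6 overlap.
Overlapping pairs: S1 & S2, S4 & S5, S5 & S6 — 3 in total.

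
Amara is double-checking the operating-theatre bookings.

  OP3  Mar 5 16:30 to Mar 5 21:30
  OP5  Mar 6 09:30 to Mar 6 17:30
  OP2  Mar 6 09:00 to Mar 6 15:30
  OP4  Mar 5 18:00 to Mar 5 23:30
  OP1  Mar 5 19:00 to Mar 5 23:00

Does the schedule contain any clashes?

Sorted by start: OP3, OP4, OP1, OP2, OP5.
OP4 starts before OP3 ends → OP3 and OP4 overlap.
That's a conflict, so the schedule is not conflict-free.

Yes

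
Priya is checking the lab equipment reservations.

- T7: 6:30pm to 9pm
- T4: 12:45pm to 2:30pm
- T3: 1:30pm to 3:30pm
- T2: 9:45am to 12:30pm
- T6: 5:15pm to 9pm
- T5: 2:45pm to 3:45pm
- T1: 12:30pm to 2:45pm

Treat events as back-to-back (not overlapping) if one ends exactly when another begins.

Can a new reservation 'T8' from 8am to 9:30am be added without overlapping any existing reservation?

T2: starts 9:45am at or after T8 ends 9:30am → clear.
T1: starts 12:30pm at or after T8 ends 9:30am → clear.
T4: starts 12:45pm at or after T8 ends 9:30am → clear.
T3: starts 1:30pm at or after T8 ends 9:30am → clear.
T5: starts 2:45pm at or after T8 ends 9:30am → clear.
T6: starts 5:15pm at or after T8 ends 9:30am → clear.
T7: starts 6:30pm at or after T8 ends 9:30am → clear.

Yes — the slot is free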